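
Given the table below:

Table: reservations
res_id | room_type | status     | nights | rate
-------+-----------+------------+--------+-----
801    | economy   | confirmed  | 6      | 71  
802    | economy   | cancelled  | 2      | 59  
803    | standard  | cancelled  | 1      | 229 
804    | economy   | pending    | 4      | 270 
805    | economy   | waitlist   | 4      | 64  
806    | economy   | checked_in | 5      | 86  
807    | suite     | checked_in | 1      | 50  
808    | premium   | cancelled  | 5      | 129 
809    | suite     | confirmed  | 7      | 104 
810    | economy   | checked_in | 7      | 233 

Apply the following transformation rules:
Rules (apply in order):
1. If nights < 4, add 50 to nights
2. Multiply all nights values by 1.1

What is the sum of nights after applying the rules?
211.2

Step 1: Apply Rule 1 - Add 50 to records with nights < 4
  - 3 records affected: 4 + (3 × 50) = 154
  - Unaffected records: 38
  - Sum after Rule 1: 192
Step 2: Apply Rule 2 - Multiply all by 1.1
  - 192 × 1.1 = 211.2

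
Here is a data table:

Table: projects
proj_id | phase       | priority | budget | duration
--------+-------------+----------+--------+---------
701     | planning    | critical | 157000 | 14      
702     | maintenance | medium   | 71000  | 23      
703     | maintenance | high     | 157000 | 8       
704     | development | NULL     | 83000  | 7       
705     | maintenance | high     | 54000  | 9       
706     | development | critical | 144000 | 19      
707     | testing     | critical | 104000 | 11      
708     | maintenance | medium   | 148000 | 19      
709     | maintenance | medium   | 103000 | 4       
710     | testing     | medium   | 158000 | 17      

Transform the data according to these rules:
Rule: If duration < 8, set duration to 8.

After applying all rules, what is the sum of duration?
136

Step 1: 2 records have duration < 8
Step 2: These records originally summed to 11
Step 3: After setting to minimum: 2 × 8 = 16
Step 4: Unaffected records sum: 120
Step 5: Final sum = 16 + 120 = 136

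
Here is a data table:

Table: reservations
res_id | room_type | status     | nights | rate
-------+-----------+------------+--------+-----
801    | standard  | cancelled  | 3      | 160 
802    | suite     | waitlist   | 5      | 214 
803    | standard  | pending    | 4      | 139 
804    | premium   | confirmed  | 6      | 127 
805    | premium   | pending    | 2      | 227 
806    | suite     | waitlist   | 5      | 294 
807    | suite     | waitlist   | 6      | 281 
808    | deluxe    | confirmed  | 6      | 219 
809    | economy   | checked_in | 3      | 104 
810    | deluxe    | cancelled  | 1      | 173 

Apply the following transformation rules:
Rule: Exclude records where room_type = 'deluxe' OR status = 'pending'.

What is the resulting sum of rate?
1180

Step 1: Find records where room_type = 'deluxe' OR status = 'pending'
Step 2: 4 records match, summing to 758
Step 3: Original sum: 1938
Step 4: Remaining sum = 1938 - 758 = 1180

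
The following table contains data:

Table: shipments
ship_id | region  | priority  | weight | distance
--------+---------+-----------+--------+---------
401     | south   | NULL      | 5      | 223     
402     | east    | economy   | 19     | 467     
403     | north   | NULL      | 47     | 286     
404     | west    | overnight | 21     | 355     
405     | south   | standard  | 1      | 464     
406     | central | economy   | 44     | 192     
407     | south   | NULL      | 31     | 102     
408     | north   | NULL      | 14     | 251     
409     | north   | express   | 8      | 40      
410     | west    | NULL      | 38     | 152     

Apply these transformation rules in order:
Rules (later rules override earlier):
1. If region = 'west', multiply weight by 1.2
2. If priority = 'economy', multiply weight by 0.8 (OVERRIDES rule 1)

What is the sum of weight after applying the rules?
227.2

Step 1: Rule 2 takes priority for records with priority = 'economy'
  - 2 records: 63 × 0.8 = 50.4
Step 2: Rule 1 applies to remaining records with region = 'west'
  - 2 records: 59 × 1.2 = 70.8
Step 3: Other records unchanged: 106
Step 4: Final sum = 50.4 + 70.8 + 106 = 227.2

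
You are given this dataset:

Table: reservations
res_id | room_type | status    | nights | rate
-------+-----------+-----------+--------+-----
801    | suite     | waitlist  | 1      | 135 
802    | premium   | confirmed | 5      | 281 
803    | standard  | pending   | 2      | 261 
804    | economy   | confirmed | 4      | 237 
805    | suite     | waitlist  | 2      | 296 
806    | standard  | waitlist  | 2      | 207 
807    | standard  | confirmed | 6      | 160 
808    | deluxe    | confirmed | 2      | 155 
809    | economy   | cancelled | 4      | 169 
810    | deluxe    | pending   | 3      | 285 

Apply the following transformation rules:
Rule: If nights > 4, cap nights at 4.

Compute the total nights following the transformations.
28

Step 1: 2 records have nights > 4
Step 2: These records originally summed to 11
Step 3: After capping: 2 × 4 = 8
Step 4: Unaffected records sum: 20
Step 5: Final sum = 8 + 20 = 28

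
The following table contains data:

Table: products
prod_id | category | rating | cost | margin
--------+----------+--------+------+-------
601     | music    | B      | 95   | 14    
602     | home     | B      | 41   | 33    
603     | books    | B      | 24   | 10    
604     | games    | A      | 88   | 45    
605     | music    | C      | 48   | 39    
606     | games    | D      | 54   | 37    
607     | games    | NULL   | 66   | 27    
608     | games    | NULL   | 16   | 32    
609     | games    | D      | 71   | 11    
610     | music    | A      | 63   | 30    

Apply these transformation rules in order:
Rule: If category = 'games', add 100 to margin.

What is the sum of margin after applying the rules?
778

Step 1: Count records where category = 'games': 5
Step 2: Total bonus added: 5 × 100 = 500
Step 3: Original sum of margin: 278
Step 4: Final sum = 278 + 500 = 778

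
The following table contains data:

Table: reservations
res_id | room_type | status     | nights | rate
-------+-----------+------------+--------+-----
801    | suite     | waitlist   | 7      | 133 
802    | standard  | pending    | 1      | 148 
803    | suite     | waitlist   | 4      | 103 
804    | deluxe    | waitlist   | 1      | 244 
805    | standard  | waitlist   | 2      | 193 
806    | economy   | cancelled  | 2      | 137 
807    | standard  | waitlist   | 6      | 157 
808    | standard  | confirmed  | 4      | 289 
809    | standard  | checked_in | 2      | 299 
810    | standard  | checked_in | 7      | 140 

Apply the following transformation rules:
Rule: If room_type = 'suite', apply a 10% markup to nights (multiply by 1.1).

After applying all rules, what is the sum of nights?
37.1

Step 1: Records with room_type = 'suite' have total nights = 11
Step 2: Apply multiplier: 11 × 1.1 = 12.1
Step 3: Other records total: 25
Step 4: Final sum = 12.1 + 25 = 37.1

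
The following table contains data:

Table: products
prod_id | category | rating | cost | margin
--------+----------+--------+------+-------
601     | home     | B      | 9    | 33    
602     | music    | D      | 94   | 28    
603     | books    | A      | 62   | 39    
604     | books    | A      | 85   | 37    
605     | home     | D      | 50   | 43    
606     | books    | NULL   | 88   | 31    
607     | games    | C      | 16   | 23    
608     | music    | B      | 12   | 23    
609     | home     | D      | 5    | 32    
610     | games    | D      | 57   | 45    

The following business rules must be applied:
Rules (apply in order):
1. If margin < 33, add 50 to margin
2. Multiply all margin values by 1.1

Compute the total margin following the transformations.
642.4

Step 1: Apply Rule 1 - Add 50 to records with margin < 33
  - 5 records affected: 137 + (5 × 50) = 387
  - Unaffected records: 197
  - Sum after Rule 1: 584
Step 2: Apply Rule 2 - Multiply all by 1.1
  - 584 × 1.1 = 642.4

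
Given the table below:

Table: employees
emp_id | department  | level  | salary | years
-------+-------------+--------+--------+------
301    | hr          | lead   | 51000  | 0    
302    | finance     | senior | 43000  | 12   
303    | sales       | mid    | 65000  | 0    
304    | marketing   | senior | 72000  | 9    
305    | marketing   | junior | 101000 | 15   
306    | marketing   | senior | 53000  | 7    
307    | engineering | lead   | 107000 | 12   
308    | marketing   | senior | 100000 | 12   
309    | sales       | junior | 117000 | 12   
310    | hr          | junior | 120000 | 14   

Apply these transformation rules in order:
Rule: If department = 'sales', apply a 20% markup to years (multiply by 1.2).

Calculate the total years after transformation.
95.4

Step 1: Records with department = 'sales' have total years = 12
Step 2: Apply multiplier: 12 × 1.2 = 14.4
Step 3: Other records total: 81
Step 4: Final sum = 14.4 + 81 = 95.4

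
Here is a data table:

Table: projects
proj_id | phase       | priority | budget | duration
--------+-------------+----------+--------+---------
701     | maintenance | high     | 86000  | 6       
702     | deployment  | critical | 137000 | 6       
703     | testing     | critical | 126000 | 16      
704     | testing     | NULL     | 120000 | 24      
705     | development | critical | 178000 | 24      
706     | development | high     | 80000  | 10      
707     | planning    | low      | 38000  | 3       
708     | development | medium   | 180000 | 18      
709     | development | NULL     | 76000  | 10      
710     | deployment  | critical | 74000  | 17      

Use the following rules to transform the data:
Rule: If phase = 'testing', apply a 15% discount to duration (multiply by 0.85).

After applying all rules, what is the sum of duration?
128.0

Step 1: Records with phase = 'testing' have total duration = 40
Step 2: Apply multiplier: 40 × 0.85 = 34.0
Step 3: Other records total: 94
Step 4: Final sum = 34.0 + 94 = 128.0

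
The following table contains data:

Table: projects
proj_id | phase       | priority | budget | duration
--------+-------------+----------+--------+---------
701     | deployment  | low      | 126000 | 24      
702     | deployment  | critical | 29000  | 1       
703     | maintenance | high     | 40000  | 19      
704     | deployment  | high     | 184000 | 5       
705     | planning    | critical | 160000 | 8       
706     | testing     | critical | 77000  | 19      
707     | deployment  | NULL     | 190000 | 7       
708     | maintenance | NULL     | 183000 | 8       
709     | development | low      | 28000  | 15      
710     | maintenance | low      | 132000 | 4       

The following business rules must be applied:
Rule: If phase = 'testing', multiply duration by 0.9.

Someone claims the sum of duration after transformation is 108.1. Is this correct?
Yes, the result is correct.

Step 1: Calculate the correct sum after transformation
Step 2: Apply multiplier 0.9 to records where phase = 'testing'
Step 3: Correct result = 108.1
Step 4: Claimed result = 108.1
Step 5: 108.1 = 108.1 ✓
Conclusion: The claimed result is correct.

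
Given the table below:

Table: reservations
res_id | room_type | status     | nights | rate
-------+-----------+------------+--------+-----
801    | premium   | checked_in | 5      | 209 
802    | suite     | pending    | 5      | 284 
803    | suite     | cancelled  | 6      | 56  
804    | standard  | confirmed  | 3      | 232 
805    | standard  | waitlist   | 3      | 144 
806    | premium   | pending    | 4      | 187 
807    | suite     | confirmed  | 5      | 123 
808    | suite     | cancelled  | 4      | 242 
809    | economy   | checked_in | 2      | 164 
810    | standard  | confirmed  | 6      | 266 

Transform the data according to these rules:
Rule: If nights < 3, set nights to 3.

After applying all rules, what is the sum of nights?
44

Step 1: 1 records have nights < 3
Step 2: These records originally summed to 2
Step 3: After setting to minimum: 1 × 3 = 3
Step 4: Unaffected records sum: 41
Step 5: Final sum = 3 + 41 = 44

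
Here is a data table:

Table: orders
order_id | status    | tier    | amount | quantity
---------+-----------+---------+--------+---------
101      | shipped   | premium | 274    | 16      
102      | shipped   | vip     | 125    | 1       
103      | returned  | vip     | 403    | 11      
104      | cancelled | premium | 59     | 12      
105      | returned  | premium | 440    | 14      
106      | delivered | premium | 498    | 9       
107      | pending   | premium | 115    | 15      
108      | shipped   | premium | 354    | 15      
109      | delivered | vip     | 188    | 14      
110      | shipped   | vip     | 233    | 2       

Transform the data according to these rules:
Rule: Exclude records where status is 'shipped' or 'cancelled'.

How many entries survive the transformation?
5

Step 1: Count records to exclude
  - 4 (shipped) + 1 (cancelled) = 5 records
Step 2: Total records: 10
Step 3: Remaining = 10 - 5 = 5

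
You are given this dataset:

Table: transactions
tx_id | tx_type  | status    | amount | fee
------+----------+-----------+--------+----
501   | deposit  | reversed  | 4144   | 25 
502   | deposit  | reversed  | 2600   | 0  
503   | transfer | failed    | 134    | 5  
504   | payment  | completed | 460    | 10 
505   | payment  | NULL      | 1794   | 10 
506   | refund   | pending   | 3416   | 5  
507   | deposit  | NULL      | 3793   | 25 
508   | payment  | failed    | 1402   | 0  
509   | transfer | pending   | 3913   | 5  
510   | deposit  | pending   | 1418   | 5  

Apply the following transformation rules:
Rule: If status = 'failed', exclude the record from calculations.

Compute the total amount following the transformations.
21538

Step 1: Identify records where status = 'failed'
Step 2: The excluded records sum to 1536
Step 3: Original total amount = 23074
Step 4: Remaining total = 23074 - 1536 = 21538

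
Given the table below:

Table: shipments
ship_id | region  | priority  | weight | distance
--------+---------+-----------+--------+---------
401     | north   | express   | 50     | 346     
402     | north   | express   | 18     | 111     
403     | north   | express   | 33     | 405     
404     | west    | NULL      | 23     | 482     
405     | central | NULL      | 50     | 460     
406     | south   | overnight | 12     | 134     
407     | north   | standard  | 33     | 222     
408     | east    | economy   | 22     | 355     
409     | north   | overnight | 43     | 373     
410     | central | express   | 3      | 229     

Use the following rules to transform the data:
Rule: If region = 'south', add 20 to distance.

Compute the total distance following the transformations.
3137

Step 1: Count records where region = 'south': 1
Step 2: Total bonus added: 1 × 20 = 20
Step 3: Original sum of distance: 3117
Step 4: Final sum = 3117 + 20 = 3137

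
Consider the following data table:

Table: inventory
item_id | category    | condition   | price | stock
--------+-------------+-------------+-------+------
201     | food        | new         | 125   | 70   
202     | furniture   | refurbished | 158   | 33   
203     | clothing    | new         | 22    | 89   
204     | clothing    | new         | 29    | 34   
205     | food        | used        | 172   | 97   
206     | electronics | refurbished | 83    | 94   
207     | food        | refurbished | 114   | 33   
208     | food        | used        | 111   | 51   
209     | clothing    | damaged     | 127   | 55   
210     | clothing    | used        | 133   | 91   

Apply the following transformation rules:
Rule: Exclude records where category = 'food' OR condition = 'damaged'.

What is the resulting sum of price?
425

Step 1: Find records where category = 'food' OR condition = 'damaged'
Step 2: 5 records match, summing to 649
Step 3: Original sum: 1074
Step 4: Remaining sum = 1074 - 649 = 425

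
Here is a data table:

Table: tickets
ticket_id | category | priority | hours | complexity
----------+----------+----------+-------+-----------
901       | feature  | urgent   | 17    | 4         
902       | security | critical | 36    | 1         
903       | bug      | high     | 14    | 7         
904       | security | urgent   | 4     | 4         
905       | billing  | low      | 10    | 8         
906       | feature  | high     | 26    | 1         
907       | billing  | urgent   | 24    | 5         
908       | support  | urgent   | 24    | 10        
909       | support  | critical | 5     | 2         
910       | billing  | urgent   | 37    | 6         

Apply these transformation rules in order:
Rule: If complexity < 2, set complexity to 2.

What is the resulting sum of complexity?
50

Step 1: 2 records have complexity < 2
Step 2: These records originally summed to 2
Step 3: After setting to minimum: 2 × 2 = 4
Step 4: Unaffected records sum: 46
Step 5: Final sum = 4 + 46 = 50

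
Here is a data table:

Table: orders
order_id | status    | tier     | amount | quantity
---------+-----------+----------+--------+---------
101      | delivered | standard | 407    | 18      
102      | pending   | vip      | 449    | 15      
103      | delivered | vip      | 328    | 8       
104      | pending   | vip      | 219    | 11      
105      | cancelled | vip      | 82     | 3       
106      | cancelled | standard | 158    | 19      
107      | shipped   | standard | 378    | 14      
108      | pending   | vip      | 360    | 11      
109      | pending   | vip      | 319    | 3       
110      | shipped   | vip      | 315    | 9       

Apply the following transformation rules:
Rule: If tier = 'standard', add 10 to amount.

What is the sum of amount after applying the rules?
3045

Step 1: Count records where tier = 'standard': 3
Step 2: Total bonus added: 3 × 10 = 30
Step 3: Original sum of amount: 3015
Step 4: Final sum = 3015 + 30 = 3045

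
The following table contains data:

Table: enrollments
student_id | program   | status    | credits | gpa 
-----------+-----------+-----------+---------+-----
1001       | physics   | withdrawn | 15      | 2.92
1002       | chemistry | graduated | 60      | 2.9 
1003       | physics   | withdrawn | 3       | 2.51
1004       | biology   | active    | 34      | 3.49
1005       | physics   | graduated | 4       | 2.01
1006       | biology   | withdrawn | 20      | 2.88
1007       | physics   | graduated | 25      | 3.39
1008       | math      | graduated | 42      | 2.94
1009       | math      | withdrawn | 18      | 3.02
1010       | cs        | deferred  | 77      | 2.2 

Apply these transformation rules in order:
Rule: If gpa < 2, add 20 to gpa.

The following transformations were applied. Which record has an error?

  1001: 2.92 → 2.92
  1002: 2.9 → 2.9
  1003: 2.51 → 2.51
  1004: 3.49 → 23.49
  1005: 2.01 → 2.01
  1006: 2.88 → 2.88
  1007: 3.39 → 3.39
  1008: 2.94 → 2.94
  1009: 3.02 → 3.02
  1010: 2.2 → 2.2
Record 1004 has an error. The correct transformed value should be 3.49, not 23.49.

Step 1: Check each record against the rule
Step 2: Record 1004 has gpa = 3.49
Step 3: Since 3.49 >= 2, the bonus should not have been applied
Step 4: Correct value = 3.49, but claimed value = 23.49
Conclusion: Record 1004 has the error.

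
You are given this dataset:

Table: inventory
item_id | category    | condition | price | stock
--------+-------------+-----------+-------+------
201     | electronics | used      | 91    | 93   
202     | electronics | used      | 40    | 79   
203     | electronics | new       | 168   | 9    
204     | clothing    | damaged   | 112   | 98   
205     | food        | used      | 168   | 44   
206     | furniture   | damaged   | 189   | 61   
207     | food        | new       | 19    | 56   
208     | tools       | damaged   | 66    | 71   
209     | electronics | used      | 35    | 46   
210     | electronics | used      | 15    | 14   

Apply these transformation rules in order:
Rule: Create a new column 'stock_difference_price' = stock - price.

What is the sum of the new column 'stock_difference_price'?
-332

Step 1: For each record, compute stock - price
Example calculations:
  93 - 91 = 2
  79 - 40 = 39
  9 - 168 = -159
  ...
Step 2: Sum all derived values
Step 3: Total = -332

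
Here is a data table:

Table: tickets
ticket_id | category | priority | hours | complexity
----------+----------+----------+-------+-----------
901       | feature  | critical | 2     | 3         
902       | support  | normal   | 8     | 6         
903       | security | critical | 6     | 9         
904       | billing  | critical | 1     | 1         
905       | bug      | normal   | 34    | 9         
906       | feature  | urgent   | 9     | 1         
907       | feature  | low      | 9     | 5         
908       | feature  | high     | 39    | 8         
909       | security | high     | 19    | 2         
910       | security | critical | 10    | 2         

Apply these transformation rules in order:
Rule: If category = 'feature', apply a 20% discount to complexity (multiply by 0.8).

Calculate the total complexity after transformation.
42.6

Step 1: Records with category = 'feature' have total complexity = 17
Step 2: Apply multiplier: 17 × 0.8 = 13.6
Step 3: Other records total: 29
Step 4: Final sum = 13.6 + 29 = 42.6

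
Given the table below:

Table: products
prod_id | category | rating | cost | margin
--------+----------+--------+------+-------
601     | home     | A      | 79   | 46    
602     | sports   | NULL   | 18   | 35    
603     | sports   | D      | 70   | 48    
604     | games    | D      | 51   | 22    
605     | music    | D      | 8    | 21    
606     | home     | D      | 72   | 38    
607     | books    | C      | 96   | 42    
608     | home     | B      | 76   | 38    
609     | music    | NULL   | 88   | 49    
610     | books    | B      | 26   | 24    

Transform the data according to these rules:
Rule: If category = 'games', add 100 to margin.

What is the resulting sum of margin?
463

Step 1: Count records where category = 'games': 1
Step 2: Total bonus added: 1 × 100 = 100
Step 3: Original sum of margin: 363
Step 4: Final sum = 363 + 100 = 463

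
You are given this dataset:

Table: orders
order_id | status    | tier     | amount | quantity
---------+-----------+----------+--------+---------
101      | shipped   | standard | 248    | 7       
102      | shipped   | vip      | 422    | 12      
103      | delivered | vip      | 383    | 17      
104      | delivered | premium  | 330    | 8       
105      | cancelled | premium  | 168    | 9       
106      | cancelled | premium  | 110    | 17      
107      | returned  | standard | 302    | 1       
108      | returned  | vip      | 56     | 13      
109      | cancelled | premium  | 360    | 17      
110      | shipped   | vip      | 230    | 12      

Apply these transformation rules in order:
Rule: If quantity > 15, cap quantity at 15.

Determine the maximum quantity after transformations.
15

Step 1: Original maximum quantity = 17
Step 2: Apply cap at 15
Step 3: 3 records had quantity > 15 and were capped
Step 4: Maximum after transformation = 15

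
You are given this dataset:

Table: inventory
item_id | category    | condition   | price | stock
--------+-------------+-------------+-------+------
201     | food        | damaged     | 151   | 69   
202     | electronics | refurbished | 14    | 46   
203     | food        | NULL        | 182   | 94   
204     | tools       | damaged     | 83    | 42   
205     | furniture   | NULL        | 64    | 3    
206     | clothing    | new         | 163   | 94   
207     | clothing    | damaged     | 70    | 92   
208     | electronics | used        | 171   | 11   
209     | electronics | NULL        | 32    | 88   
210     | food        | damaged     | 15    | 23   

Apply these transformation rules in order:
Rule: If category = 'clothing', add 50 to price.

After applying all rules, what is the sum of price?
1045

Step 1: Count records where category = 'clothing': 2
Step 2: Total bonus added: 2 × 50 = 100
Step 3: Original sum of price: 945
Step 4: Final sum = 945 + 100 = 1045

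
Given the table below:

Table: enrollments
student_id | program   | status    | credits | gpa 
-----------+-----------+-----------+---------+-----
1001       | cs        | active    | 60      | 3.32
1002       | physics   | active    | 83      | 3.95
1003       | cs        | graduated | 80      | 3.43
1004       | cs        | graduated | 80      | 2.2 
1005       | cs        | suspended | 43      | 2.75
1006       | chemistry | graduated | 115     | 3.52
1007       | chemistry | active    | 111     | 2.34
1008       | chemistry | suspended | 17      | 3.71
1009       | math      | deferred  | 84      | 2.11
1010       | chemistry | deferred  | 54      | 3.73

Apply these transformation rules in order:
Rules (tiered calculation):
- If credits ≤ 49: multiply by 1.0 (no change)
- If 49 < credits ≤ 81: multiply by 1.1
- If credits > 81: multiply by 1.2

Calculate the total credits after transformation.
833.0

Step 1: Tier 1 (credits ≤ 49): 2 records, sum = 60 × 1.0 = 60.0
Step 2: Tier 2 (49 < credits ≤ 81): 4 records, sum = 274 × 1.1 = 301.4
Step 3: Tier 3 (credits > 81): 4 records, sum = 393 × 1.2 = 471.6
Step 4: Final sum = 60.0 + 301.4 + 471.6 = 833.0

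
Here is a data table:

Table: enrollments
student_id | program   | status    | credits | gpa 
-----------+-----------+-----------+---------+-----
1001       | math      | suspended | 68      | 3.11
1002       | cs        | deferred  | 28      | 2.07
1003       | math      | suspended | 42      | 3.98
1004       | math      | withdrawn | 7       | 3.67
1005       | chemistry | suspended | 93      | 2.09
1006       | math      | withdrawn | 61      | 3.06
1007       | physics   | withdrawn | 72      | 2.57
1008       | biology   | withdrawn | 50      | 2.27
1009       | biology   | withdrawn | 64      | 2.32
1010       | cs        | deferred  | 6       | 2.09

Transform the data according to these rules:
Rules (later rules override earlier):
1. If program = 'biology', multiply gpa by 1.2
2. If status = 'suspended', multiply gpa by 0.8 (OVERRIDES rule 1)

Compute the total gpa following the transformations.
26.31

Step 1: Rule 2 takes priority for records with status = 'suspended'
  - 3 records: 9.18 × 0.8 = 7.34
Step 2: Rule 1 applies to remaining records with program = 'biology'
  - 2 records: 4.59 × 1.2 = 5.51
Step 3: Other records unchanged: 13.46
Step 4: Final sum = 7.34 + 5.51 + 13.46 = 26.31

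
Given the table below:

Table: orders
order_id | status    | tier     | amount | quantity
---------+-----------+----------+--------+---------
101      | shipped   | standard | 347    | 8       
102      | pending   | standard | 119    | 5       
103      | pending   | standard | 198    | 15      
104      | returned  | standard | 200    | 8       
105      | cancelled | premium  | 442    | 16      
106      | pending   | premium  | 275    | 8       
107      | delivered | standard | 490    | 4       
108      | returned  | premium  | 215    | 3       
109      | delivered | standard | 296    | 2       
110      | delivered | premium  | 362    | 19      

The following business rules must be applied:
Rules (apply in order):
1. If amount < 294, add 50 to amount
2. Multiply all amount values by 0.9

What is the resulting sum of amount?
2874.6

Step 1: Apply Rule 1 - Add 50 to records with amount < 294
  - 5 records affected: 1007 + (5 × 50) = 1257
  - Unaffected records: 1937
  - Sum after Rule 1: 3194
Step 2: Apply Rule 2 - Multiply all by 0.9
  - 3194 × 0.9 = 2874.6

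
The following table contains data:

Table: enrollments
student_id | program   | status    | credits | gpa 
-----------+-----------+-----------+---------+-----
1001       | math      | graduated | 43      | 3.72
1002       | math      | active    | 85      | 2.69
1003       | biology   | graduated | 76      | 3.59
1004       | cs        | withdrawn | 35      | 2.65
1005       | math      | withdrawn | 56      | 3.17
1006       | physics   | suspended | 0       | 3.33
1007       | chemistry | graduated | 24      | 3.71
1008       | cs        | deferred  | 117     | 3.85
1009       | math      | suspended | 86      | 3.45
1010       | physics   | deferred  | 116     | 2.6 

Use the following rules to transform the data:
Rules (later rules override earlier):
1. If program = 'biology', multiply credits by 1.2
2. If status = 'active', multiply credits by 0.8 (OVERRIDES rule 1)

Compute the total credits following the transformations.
636.2

Step 1: Rule 2 takes priority for records with status = 'active'
  - 1 records: 85 × 0.8 = 68.0
Step 2: Rule 1 applies to remaining records with program = 'biology'
  - 1 records: 76 × 1.2 = 91.2
Step 3: Other records unchanged: 477
Step 4: Final sum = 68.0 + 91.2 + 477 = 636.2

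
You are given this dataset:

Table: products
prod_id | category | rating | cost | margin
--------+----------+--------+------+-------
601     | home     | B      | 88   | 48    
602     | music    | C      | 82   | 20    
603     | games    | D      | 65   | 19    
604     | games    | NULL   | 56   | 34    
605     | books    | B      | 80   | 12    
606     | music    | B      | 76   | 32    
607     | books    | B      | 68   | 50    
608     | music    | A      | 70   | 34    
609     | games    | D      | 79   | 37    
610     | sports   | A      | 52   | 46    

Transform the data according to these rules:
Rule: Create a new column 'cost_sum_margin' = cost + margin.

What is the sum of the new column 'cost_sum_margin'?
1048

Step 1: For each record, compute cost + margin
Example calculations:
  88 + 48 = 136
  82 + 20 = 102
  65 + 19 = 84
  ...
Step 2: Sum all derived values
Step 3: Total = 1048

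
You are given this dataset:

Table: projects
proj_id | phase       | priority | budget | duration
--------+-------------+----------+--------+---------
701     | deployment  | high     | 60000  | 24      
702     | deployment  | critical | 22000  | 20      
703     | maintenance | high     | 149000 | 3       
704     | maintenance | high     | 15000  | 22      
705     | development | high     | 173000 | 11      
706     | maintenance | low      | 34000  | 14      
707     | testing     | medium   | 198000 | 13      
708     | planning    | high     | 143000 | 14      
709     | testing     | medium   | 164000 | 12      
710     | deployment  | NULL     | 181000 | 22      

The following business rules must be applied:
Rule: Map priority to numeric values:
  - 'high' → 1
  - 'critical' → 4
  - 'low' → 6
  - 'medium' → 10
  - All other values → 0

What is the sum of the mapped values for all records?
35

Step 1: Apply mapping to each record
Step 2: Count by status:
  'high': 5 records × 1 = 5
  'critical': 1 records × 4 = 4
  'low': 1 records × 6 = 6
  'medium': 2 records × 10 = 20
Step 3: Sum all mapped values = 35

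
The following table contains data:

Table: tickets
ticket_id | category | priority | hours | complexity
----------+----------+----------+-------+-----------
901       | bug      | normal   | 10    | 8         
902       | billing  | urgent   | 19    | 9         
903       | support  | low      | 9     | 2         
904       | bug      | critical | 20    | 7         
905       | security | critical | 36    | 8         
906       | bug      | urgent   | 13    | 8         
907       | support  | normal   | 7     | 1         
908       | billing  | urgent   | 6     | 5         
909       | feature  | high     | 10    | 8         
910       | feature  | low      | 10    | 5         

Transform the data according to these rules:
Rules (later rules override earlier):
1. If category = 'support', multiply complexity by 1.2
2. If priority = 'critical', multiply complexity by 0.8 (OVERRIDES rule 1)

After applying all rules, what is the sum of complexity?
58.6

Step 1: Rule 2 takes priority for records with priority = 'critical'
  - 2 records: 15 × 0.8 = 12.0
Step 2: Rule 1 applies to remaining records with category = 'support'
  - 2 records: 3 × 1.2 = 3.6
Step 3: Other records unchanged: 43
Step 4: Final sum = 12.0 + 3.6 + 43 = 58.6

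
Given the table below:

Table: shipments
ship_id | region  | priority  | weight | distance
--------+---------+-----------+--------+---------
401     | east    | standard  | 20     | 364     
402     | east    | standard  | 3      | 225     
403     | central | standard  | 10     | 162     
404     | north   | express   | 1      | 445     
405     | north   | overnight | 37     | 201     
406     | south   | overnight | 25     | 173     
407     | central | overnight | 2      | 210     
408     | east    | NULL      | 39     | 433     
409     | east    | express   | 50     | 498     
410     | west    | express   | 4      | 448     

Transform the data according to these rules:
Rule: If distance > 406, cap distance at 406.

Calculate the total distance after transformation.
2959

Step 1: 4 records have distance > 406
Step 2: These records originally summed to 1824
Step 3: After capping: 4 × 406 = 1624
Step 4: Unaffected records sum: 1335
Step 5: Final sum = 1624 + 1335 = 2959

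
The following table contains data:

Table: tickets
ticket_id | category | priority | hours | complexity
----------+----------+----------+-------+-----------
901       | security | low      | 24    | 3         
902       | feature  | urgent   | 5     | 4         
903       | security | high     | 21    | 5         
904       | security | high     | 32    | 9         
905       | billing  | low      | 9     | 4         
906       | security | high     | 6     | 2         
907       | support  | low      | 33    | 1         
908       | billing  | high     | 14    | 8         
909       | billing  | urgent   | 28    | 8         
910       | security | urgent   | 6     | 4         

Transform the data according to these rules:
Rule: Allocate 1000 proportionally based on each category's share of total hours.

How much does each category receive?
billing: 286.52, feature: 28.09, security: 500.0, support: 185.39

Step 1: Calculate total hours = 178
Step 2: Calculate each category's proportion:
  billing: 51/178 = 28.65% → 286.52
  feature: 5/178 = 2.81% → 28.09
  security: 89/178 = 50.00% → 500.0
  support: 33/178 = 18.54% → 185.39
Step 3: Verify: sum of allocations ≈ 1000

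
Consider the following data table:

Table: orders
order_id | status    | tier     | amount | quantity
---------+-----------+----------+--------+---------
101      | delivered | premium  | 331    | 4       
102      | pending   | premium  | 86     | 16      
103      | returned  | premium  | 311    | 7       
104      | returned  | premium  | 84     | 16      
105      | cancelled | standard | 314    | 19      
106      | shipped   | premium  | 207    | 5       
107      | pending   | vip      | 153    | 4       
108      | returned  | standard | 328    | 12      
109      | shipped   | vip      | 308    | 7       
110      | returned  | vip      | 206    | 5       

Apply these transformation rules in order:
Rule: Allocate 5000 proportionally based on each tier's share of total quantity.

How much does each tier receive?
premium: 2526.32, standard: 1631.58, vip: 842.11

Step 1: Calculate total quantity = 95
Step 2: Calculate each tier's proportion:
  premium: 48/95 = 50.53% → 2526.32
  standard: 31/95 = 32.63% → 1631.58
  vip: 16/95 = 16.84% → 842.11
Step 3: Verify: sum of allocations ≈ 5000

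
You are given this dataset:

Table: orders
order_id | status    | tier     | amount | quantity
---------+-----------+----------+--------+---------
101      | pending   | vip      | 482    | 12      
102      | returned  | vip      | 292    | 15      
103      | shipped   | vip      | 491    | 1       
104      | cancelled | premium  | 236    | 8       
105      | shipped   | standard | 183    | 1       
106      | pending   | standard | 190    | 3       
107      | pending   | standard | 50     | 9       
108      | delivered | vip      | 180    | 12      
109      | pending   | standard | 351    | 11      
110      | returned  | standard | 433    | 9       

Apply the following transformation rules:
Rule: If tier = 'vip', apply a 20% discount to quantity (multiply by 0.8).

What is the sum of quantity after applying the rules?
73.0

Step 1: Records with tier = 'vip' have total quantity = 40
Step 2: Apply multiplier: 40 × 0.8 = 32.0
Step 3: Other records total: 41
Step 4: Final sum = 32.0 + 41 = 73.0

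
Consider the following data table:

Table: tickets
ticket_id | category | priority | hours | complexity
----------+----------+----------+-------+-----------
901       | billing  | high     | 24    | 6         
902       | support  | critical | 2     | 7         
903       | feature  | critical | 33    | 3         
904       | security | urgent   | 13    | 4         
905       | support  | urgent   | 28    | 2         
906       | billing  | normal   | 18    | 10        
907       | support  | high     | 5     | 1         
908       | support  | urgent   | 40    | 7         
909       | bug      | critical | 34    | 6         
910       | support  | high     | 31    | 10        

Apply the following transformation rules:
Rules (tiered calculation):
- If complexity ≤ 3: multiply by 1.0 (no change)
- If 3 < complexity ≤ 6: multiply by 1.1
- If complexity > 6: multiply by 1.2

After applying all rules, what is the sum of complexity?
64.4

Step 1: Tier 1 (complexity ≤ 3): 3 records, sum = 6 × 1.0 = 6.0
Step 2: Tier 2 (3 < complexity ≤ 6): 3 records, sum = 16 × 1.1 = 17.6
Step 3: Tier 3 (complexity > 6): 4 records, sum = 34 × 1.2 = 40.8
Step 4: Final sum = 6.0 + 17.6 + 40.8 = 64.4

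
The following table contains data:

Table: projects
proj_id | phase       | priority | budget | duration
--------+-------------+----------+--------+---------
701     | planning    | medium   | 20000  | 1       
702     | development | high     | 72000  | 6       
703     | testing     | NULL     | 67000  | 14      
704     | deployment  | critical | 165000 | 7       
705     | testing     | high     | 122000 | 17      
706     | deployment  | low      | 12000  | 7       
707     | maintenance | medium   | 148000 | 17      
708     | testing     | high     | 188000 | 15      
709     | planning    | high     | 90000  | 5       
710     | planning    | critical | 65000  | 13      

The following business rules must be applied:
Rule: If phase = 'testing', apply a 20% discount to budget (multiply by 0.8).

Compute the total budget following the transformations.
873600.0

Step 1: Records with phase = 'testing' have total budget = 377000
Step 2: Apply multiplier: 377000 × 0.8 = 301600.0
Step 3: Other records total: 572000
Step 4: Final sum = 301600.0 + 572000 = 873600.0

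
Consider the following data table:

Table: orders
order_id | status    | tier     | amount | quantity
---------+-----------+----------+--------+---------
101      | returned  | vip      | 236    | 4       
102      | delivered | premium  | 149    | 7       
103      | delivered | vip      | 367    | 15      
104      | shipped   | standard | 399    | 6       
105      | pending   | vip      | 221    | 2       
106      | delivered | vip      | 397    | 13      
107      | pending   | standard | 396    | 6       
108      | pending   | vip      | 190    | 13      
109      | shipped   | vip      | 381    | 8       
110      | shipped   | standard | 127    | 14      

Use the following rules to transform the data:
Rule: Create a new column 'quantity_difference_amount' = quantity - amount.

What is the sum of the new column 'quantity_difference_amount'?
-2775

Step 1: For each record, compute quantity - amount
Example calculations:
  4 - 236 = -232
  7 - 149 = -142
  15 - 367 = -352
  ...
Step 2: Sum all derived values
Step 3: Total = -2775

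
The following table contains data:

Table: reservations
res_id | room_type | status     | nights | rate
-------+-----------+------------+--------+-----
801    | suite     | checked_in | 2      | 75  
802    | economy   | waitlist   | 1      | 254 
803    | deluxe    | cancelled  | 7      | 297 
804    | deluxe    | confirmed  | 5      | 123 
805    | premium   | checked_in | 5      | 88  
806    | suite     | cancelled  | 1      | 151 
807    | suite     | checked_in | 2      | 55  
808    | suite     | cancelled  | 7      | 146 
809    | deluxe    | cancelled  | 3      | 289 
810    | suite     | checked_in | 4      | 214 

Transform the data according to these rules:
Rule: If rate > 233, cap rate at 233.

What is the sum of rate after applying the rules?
1551

Step 1: 3 records have rate > 233
Step 2: These records originally summed to 840
Step 3: After capping: 3 × 233 = 699
Step 4: Unaffected records sum: 852
Step 5: Final sum = 699 + 852 = 1551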